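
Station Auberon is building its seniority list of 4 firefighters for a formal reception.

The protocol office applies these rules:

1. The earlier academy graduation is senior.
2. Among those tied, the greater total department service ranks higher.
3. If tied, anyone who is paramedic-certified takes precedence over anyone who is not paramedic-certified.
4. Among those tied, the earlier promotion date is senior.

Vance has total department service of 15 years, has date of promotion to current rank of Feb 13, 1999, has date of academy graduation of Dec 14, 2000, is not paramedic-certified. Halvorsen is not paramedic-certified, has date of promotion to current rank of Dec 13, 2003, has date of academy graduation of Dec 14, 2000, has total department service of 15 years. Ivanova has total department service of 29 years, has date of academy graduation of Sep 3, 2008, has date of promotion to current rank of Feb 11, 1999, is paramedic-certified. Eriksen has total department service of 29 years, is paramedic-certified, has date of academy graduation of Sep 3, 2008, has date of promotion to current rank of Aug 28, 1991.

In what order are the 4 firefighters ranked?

Vance, Halvorsen, Eriksen, Ivanova

By date of academy graduation (earlier first): Vance and Halvorsen (both Dec 14, 2000); then Eriksen and Ivanova (both Sep 3, 2008).
Vance and Halvorsen both have total department service 15 years, so the next rule applies.
Vance and Halvorsen are each not paramedic-certified, so the next rule applies.
Among Vance and Halvorsen, by date of promotion to current rank (earlier first): Vance (Feb 13, 1999) before Halvorsen (Dec 13, 2003).
Eriksen and Ivanova both have total department service 29 years, so the next rule applies.
Eriksen and Ivanova are each paramedic-certified, so the next rule applies.
Among Eriksen and Ivanova, by date of promotion to current rank (earlier first): Eriksen (Aug 28, 1991) before Ivanova (Feb 11, 1999).
Full order: Vance, Halvorsen, Eriksen, Ivanova.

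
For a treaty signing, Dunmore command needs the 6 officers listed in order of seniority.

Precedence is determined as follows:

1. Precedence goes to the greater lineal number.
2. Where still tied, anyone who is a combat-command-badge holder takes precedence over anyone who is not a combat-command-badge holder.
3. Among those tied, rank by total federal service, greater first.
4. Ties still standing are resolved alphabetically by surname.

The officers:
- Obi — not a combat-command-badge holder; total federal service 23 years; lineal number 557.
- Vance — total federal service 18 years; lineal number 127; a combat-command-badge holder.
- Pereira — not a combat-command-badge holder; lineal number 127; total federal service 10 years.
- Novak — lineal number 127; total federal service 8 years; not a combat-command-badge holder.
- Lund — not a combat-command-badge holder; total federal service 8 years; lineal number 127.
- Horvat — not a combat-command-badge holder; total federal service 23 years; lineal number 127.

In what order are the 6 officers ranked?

By lineal number (higher first): Obi (557); then Vance, Horvat, Pereira, Lund and Novak (each 127).
Among Vance, Horvat, Pereira, Lund and Novak, a combat-command-badge holder before not a combat-command-badge holder: Vance (a combat-command-badge holder) before Horvat, Pereira, Lund and Novak (not a combat-command-badge holder).
Among Horvat, Pereira, Lund and Novak, by total federal service (higher first): Horvat (23 years) before Pereira (10 years) before Lund and Novak (8 years).
Among Lund and Novak, alphabetically by surname: Lund before Novak.
Full order: Obi, Vance, Horvat, Pereira, Lund, Novak.

Obi, Vance, Horvat, Pereira, Lund, Novak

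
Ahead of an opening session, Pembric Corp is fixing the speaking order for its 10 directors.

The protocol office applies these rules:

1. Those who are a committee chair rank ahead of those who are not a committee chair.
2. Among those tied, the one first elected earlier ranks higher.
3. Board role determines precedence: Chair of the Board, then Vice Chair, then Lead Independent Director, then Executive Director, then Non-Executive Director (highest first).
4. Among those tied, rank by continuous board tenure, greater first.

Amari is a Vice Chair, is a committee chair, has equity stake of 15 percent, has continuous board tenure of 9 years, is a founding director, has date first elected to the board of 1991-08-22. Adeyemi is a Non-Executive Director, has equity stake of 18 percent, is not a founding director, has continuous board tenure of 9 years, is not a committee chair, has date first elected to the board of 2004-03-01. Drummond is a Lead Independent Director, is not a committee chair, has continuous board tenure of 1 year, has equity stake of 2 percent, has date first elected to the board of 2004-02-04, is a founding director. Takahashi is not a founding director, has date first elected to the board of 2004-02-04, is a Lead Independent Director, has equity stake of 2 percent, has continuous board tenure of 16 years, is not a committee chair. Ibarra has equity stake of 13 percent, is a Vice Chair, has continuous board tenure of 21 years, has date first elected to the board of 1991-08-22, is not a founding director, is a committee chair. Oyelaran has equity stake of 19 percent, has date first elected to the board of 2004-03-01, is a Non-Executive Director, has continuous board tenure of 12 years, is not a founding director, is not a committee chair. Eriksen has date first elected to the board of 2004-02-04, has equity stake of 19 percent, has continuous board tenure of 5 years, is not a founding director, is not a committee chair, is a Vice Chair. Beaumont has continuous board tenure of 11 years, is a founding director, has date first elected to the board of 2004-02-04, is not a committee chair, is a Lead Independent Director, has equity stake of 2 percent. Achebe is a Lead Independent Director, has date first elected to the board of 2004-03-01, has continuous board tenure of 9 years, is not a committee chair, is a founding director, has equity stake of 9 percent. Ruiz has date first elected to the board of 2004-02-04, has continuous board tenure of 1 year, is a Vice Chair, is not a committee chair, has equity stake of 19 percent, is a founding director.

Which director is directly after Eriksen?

Ruiz

By the first rule: Ibarra and Amari (both a committee chair); then Eriksen, Ruiz, Takahashi, Beaumont, Drummond, Achebe, Oyelaran and Adeyemi (each not a committee chair).
Ibarra and Amari both have date first elected to the board 1991-08-22, so the next rule applies.
Ibarra and Amari are each Vice Chair, so the next rule applies.
Among Ibarra and Amari, by continuous board tenure (higher first): Ibarra (21 years) before Amari (9 years).
Among Eriksen, Ruiz, Takahashi, Beaumont, Drummond, Achebe, Oyelaran and Adeyemi, by date first elected to the board (earlier first): Eriksen, Ruiz, Takahashi, Beaumont and Drummond (2004-02-04) before Achebe, Oyelaran and Adeyemi (2004-03-01).
Among Eriksen, Ruiz, Takahashi, Beaumont and Drummond, by board role: Eriksen and Ruiz (Vice Chair) before Takahashi, Beaumont and Drummond (Lead Independent Director).
Among Eriksen and Ruiz, by continuous board tenure (higher first): Eriksen (5 years) before Ruiz (1 year).
Among Takahashi, Beaumont and Drummond, by continuous board tenure (higher first): Takahashi (16 years) before Beaumont (11 years) before Drummond (1 year).
Among Achebe, Oyelaran and Adeyemi, by board role: Achebe (Lead Independent Director) before Oyelaran and Adeyemi (Non-Executive Director).
Among Oyelaran and Adeyemi, by continuous board tenure (higher first): Oyelaran (12 years) before Adeyemi (9 years).
Order: Ibarra, Amari, Eriksen, Ruiz, Takahashi, Beaumont, Drummond, Achebe, Oyelaran, Adeyemi.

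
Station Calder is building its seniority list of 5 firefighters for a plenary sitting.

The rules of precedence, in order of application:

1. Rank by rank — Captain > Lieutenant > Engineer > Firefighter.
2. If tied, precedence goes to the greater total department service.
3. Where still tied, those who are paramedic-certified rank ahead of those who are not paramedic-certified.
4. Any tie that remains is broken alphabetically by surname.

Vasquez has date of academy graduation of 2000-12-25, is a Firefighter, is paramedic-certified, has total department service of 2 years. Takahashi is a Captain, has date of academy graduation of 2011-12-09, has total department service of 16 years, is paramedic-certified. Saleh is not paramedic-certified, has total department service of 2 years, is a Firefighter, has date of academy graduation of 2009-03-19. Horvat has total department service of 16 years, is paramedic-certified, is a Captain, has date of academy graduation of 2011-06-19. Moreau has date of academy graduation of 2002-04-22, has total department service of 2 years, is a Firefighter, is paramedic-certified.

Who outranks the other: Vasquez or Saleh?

Vasquez

By rank: Horvat and Takahashi (Captain); then Moreau, Vasquez and Saleh (Firefighter).
Horvat and Takahashi both have total department service 16 years, so the next rule applies.
Horvat and Takahashi are each paramedic-certified, so the next rule applies.
Among Horvat and Takahashi, alphabetically by surname: Horvat before Takahashi.
Moreau, Vasquez and Saleh all have total department service 2 years, so the next rule applies.
Among Moreau, Vasquez and Saleh, paramedic-certified before not paramedic-certified: Moreau and Vasquez (paramedic-certified) before Saleh (not paramedic-certified).
Among Moreau and Vasquez, alphabetically by surname: Moreau before Vasquez.
So Vasquez takes precedence.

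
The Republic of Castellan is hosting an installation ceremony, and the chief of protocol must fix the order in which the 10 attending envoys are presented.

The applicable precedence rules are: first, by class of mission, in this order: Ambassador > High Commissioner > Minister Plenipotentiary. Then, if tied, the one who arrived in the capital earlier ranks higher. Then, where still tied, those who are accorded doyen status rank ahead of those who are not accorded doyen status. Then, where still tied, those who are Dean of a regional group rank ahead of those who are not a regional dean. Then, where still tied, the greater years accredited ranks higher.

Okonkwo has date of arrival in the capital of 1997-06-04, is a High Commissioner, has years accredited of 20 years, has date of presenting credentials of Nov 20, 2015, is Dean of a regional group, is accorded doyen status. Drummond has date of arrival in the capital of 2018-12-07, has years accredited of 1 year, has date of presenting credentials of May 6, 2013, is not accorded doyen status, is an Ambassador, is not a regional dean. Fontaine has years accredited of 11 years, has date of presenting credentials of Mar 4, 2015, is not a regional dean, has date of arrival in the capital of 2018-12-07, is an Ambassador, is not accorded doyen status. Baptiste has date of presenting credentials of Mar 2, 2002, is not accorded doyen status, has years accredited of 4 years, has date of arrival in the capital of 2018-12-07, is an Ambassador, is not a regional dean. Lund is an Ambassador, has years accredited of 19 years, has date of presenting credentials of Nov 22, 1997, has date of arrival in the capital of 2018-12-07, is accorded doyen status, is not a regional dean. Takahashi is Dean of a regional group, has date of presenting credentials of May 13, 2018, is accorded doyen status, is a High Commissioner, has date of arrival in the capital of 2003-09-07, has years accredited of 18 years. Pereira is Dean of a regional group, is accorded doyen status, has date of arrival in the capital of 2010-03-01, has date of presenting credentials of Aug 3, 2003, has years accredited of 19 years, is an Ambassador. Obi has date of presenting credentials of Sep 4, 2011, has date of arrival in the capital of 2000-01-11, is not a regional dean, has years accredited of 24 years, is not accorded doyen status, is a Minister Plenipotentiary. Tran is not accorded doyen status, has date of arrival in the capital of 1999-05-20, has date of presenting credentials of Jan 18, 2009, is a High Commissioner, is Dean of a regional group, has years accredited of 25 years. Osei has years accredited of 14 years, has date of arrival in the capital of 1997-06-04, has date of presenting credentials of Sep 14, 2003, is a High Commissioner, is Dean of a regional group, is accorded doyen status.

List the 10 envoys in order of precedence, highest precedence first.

Pereira, Lund, Fontaine, Baptiste, Drummond, Okonkwo, Osei, Tran, Takahashi, Obi

By class of mission: Pereira, Lund, Fontaine, Baptiste and Drummond (Ambassador); then Okonkwo, Osei, Tran and Takahashi (High Commissioner); then Obi (Minister Plenipotentiary).
Among Pereira, Lund, Fontaine, Baptiste and Drummond, by date of arrival in the capital (earlier first): Pereira (2010-03-01) before Lund, Fontaine, Baptiste and Drummond (2018-12-07).
Among Lund, Fontaine, Baptiste and Drummond, accorded doyen status before not accorded doyen status: Lund (accorded doyen status) before Fontaine, Baptiste and Drummond (not accorded doyen status).
Fontaine, Baptiste and Drummond are each not a regional dean, so the next rule applies.
Among Fontaine, Baptiste and Drummond, by years accredited (higher first): Fontaine (11 years) before Baptiste (4 years) before Drummond (1 year).
Among Okonkwo, Osei, Tran and Takahashi, by date of arrival in the capital (earlier first): Okonkwo and Osei (1997-06-04) before Tran (1999-05-20) before Takahashi (2003-09-07).
Okonkwo and Osei are each accorded doyen status, so the next rule applies.
Okonkwo and Osei are each Dean of a regional group, so the next rule applies.
Among Okonkwo and Osei, by years accredited (higher first): Okonkwo (20 years) before Osei (14 years).
Full order: Pereira, Lund, Fontaine, Baptiste, Drummond, Okonkwo, Osei, Tran, Takahashi, Obi.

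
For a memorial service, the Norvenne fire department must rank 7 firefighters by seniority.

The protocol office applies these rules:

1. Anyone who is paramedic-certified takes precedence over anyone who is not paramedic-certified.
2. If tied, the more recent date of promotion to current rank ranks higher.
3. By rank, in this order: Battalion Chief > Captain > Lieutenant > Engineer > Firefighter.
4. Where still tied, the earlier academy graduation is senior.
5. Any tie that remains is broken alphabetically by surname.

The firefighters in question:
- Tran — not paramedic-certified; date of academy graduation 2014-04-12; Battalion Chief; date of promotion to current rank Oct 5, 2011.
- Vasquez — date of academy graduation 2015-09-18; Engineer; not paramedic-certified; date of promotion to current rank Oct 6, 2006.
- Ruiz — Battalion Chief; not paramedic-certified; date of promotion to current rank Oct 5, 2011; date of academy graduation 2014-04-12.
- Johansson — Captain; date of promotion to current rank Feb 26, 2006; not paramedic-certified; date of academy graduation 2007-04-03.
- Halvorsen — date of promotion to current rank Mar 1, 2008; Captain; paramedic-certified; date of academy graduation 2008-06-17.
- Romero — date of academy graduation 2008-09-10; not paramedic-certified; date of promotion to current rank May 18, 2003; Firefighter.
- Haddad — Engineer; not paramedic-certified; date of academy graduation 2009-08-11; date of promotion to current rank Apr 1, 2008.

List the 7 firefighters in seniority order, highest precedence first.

By the first rule: Halvorsen (paramedic-certified); then Ruiz, Tran, Haddad, Vasquez, Johansson and Romero (each not paramedic-certified).
Among Ruiz, Tran, Haddad, Vasquez, Johansson and Romero, by date of promotion to current rank (later first): Ruiz and Tran (Oct 5, 2011) before Haddad (Apr 1, 2008) before Vasquez (Oct 6, 2006) before Johansson (Feb 26, 2006) before Romero (May 18, 2003).
Ruiz and Tran are each Battalion Chief, so the next rule applies.
Ruiz and Tran both have date of academy graduation 2014-04-12, so the next rule applies.
Among Ruiz and Tran, alphabetically by surname: Ruiz before Tran.
Full order: Halvorsen, Ruiz, Tran, Haddad, Vasquez, Johansson, Romero.

Halvorsen, Ruiz, Tran, Haddad, Vasquez, Johansson, Romero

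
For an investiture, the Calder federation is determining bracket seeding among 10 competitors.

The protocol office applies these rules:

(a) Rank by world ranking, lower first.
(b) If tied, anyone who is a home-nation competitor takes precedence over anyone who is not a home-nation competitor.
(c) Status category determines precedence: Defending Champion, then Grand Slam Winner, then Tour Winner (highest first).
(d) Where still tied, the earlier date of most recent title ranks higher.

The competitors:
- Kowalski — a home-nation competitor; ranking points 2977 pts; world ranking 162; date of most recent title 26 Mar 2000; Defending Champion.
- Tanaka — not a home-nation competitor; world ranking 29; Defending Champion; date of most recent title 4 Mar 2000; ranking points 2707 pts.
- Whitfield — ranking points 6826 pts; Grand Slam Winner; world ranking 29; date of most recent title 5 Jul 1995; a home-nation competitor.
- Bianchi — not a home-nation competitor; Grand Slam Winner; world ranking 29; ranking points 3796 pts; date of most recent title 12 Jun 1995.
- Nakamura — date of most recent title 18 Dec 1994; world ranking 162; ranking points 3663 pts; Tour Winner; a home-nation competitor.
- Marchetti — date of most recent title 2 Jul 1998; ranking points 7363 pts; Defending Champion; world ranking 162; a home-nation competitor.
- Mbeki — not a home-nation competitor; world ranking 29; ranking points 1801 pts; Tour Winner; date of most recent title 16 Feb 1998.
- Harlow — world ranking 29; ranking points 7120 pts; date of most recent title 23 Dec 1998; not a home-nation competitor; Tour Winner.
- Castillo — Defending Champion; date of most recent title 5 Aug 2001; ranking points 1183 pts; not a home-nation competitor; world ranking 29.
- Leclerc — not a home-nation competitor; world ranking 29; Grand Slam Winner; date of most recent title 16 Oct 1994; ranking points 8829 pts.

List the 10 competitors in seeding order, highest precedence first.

Whitfield, Tanaka, Castillo, Leclerc, Bianchi, Mbeki, Harlow, Marchetti, Kowalski, Nakamura

By world ranking (lower first): Whitfield, Tanaka, Castillo, Leclerc, Bianchi, Mbeki and Harlow (each 29); then Marchetti, Kowalski and Nakamura (each 162).
Among Whitfield, Tanaka, Castillo, Leclerc, Bianchi, Mbeki and Harlow, a home-nation competitor before not a home-nation competitor: Whitfield (a home-nation competitor) before Tanaka, Castillo, Leclerc, Bianchi, Mbeki and Harlow (not a home-nation competitor).
Among Tanaka, Castillo, Leclerc, Bianchi, Mbeki and Harlow, by status category: Tanaka and Castillo (Defending Champion) before Leclerc and Bianchi (Grand Slam Winner) before Mbeki and Harlow (Tour Winner).
Among Tanaka and Castillo, by date of most recent title (earlier first): Tanaka (4 Mar 2000) before Castillo (5 Aug 2001).
Among Leclerc and Bianchi, by date of most recent title (earlier first): Leclerc (16 Oct 1994) before Bianchi (12 Jun 1995).
Among Mbeki and Harlow, by date of most recent title (earlier first): Mbeki (16 Feb 1998) before Harlow (23 Dec 1998).
Marchetti, Kowalski and Nakamura are each a home-nation competitor, so the next rule applies.
Among Marchetti, Kowalski and Nakamura, by status category: Marchetti and Kowalski (Defending Champion) before Nakamura (Tour Winner).
Among Marchetti and Kowalski, by date of most recent title (earlier first): Marchetti (2 Jul 1998) before Kowalski (26 Mar 2000).
Full order: Whitfield, Tanaka, Castillo, Leclerc, Bianchi, Mbeki, Harlow, Marchetti, Kowalski, Nakamura.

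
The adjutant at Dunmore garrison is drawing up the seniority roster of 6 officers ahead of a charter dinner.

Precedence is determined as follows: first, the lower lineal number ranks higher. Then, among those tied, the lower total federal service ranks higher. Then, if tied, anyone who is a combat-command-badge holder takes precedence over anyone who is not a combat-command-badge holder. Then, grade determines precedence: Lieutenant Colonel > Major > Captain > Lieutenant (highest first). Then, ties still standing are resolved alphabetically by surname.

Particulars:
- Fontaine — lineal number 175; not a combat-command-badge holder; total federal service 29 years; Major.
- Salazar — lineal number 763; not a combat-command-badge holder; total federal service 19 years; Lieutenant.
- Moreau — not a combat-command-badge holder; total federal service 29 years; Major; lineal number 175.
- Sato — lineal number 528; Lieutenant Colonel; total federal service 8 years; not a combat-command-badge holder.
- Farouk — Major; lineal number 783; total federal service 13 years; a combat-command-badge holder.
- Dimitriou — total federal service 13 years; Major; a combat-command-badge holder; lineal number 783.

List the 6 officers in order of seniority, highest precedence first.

By lineal number (lower first): Fontaine and Moreau (both 175); then Sato (528); then Salazar (763); then Dimitriou and Farouk (both 783).
Fontaine and Moreau both have total federal service 29 years, so the next rule applies.
Fontaine and Moreau are each not a combat-command-badge holder, so the next rule applies.
Fontaine and Moreau are each Major, so the next rule applies.
Among Fontaine and Moreau, alphabetically by surname: Fontaine before Moreau.
Dimitriou and Farouk both have total federal service 13 years, so the next rule applies.
Dimitriou and Farouk are each a combat-command-badge holder, so the next rule applies.
Dimitriou and Farouk are each Major, so the next rule applies.
Among Dimitriou and Farouk, alphabetically by surname: Dimitriou before Farouk.
Full order: Fontaine, Moreau, Sato, Salazar, Dimitriou, Farouk.

Fontaine, Moreau, Sato, Salazar, Dimitriou, Farouk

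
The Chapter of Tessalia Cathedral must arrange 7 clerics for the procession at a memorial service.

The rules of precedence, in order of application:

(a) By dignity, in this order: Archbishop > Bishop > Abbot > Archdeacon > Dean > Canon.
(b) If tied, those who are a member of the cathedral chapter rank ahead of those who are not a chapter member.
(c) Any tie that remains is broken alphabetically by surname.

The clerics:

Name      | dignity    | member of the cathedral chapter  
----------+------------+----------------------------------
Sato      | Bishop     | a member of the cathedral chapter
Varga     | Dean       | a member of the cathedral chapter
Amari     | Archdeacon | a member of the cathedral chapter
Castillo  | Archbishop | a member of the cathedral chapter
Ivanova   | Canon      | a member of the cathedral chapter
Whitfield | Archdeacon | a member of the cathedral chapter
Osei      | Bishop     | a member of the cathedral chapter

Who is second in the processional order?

By dignity: Castillo (Archbishop); then Osei and Sato (Bishop); then Amari and Whitfield (Archdeacon); then Varga (Dean); then Ivanova (Canon).
Osei and Sato are each a member of the cathedral chapter, so the next rule applies.
Among Osei and Sato, alphabetically by surname: Osei before Sato.
Amari and Whitfield are each a member of the cathedral chapter, so the next rule applies.
Among Amari and Whitfield, alphabetically by surname: Amari before Whitfield.
Order: Castillo, Osei, Sato, Amari, Whitfield, Varga, Ivanova.

Osei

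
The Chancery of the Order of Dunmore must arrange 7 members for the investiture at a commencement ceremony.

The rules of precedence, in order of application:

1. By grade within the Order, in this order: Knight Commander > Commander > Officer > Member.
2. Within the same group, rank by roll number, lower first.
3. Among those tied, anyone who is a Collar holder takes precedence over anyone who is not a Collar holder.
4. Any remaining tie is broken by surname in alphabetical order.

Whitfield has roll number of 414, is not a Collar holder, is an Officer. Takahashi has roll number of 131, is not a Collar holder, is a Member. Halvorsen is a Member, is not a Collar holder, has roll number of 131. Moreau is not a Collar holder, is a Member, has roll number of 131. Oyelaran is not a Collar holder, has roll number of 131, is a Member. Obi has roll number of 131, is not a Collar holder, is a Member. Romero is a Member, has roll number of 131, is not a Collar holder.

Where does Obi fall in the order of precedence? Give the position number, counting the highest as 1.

4

By grade within the Order: Whitfield (Officer); then Halvorsen, Moreau, Obi, Oyelaran, Romero and Takahashi (Member).
Halvorsen, Moreau, Obi, Oyelaran, Romero and Takahashi all have roll number 131, so the next rule applies.
Halvorsen, Moreau, Obi, Oyelaran, Romero and Takahashi are each not a Collar holder, so the next rule applies.
Among Halvorsen, Moreau, Obi, Oyelaran, Romero and Takahashi, alphabetically by surname: Halvorsen before Moreau before Obi before Oyelaran before Romero before Takahashi.
Order: Whitfield, Halvorsen, Moreau, Obi, Oyelaran, Romero, Takahashi. So position 4.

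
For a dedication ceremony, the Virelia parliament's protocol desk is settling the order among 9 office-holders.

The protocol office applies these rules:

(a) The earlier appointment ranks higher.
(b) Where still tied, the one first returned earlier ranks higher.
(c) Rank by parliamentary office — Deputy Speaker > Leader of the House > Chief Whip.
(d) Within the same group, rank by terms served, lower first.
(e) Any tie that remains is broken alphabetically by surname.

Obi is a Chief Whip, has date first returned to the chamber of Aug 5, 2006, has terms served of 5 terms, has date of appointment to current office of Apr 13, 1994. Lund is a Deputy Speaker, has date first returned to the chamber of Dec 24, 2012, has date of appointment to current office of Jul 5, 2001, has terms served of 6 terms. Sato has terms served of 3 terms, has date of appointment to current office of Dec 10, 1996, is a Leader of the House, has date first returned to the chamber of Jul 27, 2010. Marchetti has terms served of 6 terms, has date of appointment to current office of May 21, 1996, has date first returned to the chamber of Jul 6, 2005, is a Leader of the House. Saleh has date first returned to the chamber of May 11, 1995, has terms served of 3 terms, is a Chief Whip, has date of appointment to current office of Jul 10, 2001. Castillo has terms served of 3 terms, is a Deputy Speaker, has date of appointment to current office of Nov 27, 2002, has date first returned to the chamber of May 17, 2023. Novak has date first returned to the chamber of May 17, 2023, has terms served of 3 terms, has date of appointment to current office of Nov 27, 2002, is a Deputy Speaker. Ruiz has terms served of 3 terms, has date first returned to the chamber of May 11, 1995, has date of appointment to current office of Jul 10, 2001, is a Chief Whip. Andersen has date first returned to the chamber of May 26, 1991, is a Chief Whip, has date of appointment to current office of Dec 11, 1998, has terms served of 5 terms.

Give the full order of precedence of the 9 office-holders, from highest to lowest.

By date of appointment to current office (earlier first): Obi (Apr 13, 1994); then Marchetti (May 21, 1996); then Sato (Dec 10, 1996); then Andersen (Dec 11, 1998); then Lund (Jul 5, 2001); then Ruiz and Saleh (both Jul 10, 2001); then Castillo and Novak (both Nov 27, 2002).
Ruiz and Saleh both have date first returned to the chamber May 11, 1995, so the next rule applies.
Ruiz and Saleh are each Chief Whip, so the next rule applies.
Ruiz and Saleh both have terms served 3 terms, so the next rule applies.
Among Ruiz and Saleh, alphabetically by surname: Ruiz before Saleh.
Castillo and Novak both have date first returned to the chamber May 17, 2023, so the next rule applies.
Castillo and Novak are each Deputy Speaker, so the next rule applies.
Castillo and Novak both have terms served 3 terms, so the next rule applies.
Among Castillo and Novak, alphabetically by surname: Castillo before Novak.
Full order: Obi, Marchetti, Sato, Andersen, Lund, Ruiz, Saleh, Castillo, Novak.

Obi, Marchetti, Sato, Andersen, Lund, Ruiz, Saleh, Castillo, Novak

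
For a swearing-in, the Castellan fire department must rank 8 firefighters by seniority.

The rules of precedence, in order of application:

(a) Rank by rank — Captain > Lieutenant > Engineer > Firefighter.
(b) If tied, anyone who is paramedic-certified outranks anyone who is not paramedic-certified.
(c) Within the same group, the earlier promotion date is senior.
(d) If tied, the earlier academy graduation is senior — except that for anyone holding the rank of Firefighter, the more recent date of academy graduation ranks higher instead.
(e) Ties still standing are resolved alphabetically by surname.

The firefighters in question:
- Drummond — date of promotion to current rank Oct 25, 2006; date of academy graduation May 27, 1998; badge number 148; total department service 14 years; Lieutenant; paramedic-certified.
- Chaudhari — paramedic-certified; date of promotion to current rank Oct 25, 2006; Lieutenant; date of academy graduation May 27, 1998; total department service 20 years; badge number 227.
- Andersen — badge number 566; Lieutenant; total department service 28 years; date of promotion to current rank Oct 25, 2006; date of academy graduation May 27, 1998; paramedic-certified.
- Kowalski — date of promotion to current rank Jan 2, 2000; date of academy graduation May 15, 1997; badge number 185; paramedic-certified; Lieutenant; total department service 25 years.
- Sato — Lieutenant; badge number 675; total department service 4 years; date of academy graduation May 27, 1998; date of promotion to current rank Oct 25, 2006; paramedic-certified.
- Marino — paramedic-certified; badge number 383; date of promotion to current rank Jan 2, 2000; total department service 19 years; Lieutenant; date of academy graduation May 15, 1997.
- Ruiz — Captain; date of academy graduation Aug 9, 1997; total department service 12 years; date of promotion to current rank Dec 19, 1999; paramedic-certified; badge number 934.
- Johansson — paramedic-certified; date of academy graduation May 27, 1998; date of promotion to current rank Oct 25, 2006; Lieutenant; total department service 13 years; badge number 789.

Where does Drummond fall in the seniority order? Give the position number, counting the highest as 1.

6

By rank: Ruiz (Captain); then Kowalski, Marino, Andersen, Chaudhari, Drummond, Johansson and Sato (Lieutenant).
Kowalski, Marino, Andersen, Chaudhari, Drummond, Johansson and Sato are each paramedic-certified, so the next rule applies.
Among Kowalski, Marino, Andersen, Chaudhari, Drummond, Johansson and Sato, by date of promotion to current rank (earlier first): Kowalski and Marino (Jan 2, 2000) before Andersen, Chaudhari, Drummond, Johansson and Sato (Oct 25, 2006).
Kowalski and Marino both have date of academy graduation May 15, 1997, so the next rule applies.
Among Kowalski and Marino, alphabetically by surname: Kowalski before Marino.
Andersen, Chaudhari, Drummond, Johansson and Sato all have date of academy graduation May 27, 1998, so the next rule applies.
Among Andersen, Chaudhari, Drummond, Johansson and Sato, alphabetically by surname: Andersen before Chaudhari before Drummond before Johansson before Sato.
Order: Ruiz, Kowalski, Marino, Andersen, Chaudhari, Drummond, Johansson, Sato. So position 6.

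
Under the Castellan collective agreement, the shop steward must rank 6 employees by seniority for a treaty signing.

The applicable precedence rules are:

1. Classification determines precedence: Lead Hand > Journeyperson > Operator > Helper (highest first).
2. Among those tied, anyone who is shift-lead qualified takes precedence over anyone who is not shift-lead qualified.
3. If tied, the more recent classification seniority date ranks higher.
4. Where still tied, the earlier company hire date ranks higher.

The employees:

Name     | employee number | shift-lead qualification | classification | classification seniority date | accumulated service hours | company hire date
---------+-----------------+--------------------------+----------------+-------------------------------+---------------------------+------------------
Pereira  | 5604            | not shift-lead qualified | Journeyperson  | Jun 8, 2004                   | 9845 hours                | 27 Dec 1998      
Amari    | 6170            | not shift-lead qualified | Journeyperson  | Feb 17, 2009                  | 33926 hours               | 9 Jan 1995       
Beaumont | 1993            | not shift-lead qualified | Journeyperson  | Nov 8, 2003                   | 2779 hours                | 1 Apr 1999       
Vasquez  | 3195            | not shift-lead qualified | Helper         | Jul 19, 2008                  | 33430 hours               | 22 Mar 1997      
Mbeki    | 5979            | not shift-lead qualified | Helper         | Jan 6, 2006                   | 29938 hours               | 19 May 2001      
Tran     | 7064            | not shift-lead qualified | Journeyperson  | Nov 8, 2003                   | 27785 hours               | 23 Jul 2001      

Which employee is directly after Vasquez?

Mbeki

By classification: Amari, Pereira, Beaumont and Tran (Journeyperson); then Vasquez and Mbeki (Helper).
Amari, Pereira, Beaumont and Tran are each not shift-lead qualified, so the next rule applies.
Among Amari, Pereira, Beaumont and Tran, by classification seniority date (later first): Amari (Feb 17, 2009) before Pereira (Jun 8, 2004) before Beaumont and Tran (Nov 8, 2003).
Among Beaumont and Tran, by company hire date (earlier first): Beaumont (1 Apr 1999) before Tran (23 Jul 2001).
Vasquez and Mbeki are each not shift-lead qualified, so the next rule applies.
Among Vasquez and Mbeki, by classification seniority date (later first): Vasquez (Jul 19, 2008) before Mbeki (Jan 6, 2006).
Order: Amari, Pereira, Beaumont, Tran, Vasquez, Mbeki.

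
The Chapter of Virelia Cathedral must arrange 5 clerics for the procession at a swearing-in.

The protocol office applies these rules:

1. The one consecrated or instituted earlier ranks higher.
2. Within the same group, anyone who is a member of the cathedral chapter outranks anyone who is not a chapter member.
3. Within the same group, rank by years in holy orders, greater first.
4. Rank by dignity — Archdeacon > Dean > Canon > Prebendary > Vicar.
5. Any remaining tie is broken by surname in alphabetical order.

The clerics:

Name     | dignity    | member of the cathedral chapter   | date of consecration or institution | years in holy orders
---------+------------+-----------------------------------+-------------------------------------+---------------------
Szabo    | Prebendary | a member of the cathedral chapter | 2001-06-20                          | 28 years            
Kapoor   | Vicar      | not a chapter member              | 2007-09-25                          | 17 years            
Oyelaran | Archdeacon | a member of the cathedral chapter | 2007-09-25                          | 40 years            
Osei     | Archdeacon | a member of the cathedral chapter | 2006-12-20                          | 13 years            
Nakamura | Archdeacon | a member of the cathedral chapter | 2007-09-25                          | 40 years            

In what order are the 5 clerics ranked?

Szabo, Osei, Nakamura, Oyelaran, Kapoor

By date of consecration or institution (earlier first): Szabo (2001-06-20); then Osei (2006-12-20); then Nakamura, Oyelaran and Kapoor (each 2007-09-25).
Among Nakamura, Oyelaran and Kapoor, a member of the cathedral chapter before not a chapter member: Nakamura and Oyelaran (a member of the cathedral chapter) before Kapoor (not a chapter member).
Nakamura and Oyelaran both have years in holy orders 40 years, so the next rule applies.
Nakamura and Oyelaran are each Archdeacon, so the next rule applies.
Among Nakamura and Oyelaran, alphabetically by surname: Nakamura before Oyelaran.
Full order: Szabo, Osei, Nakamura, Oyelaran, Kapoor.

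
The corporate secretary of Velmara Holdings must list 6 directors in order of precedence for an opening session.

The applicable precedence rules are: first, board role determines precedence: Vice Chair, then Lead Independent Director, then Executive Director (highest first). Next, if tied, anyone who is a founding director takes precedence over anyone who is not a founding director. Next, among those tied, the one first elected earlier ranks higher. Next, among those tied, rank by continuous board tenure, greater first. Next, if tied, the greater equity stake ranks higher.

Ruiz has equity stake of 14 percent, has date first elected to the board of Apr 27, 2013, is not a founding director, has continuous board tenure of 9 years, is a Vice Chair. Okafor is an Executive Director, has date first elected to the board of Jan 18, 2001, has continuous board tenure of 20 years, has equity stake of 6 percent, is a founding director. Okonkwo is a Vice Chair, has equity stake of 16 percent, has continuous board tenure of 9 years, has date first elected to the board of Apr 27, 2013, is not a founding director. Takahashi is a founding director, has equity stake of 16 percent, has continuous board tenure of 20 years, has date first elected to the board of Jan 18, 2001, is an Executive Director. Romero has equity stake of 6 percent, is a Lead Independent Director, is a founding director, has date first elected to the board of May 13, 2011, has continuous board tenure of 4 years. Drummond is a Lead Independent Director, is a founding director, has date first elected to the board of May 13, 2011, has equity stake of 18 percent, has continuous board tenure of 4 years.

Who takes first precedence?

By board role: Okonkwo and Ruiz (Vice Chair); then Drummond and Romero (Lead Independent Director); then Takahashi and Okafor (Executive Director).
Okonkwo and Ruiz are each not a founding director, so the next rule applies.
Okonkwo and Ruiz both have date first elected to the board Apr 27, 2013, so the next rule applies.
Okonkwo and Ruiz both have continuous board tenure 9 years, so the next rule applies.
Among Okonkwo and Ruiz, by equity stake (higher first): Okonkwo (16 percent) before Ruiz (14 percent).
Drummond and Romero are each a founding director, so the next rule applies.
Drummond and Romero both have date first elected to the board May 13, 2011, so the next rule applies.
Drummond and Romero both have continuous board tenure 4 years, so the next rule applies.
Among Drummond and Romero, by equity stake (higher first): Drummond (18 percent) before Romero (6 percent).
Takahashi and Okafor are each a founding director, so the next rule applies.
Takahashi and Okafor both have date first elected to the board Jan 18, 2001, so the next rule applies.
Takahashi and Okafor both have continuous board tenure 20 years, so the next rule applies.
Among Takahashi and Okafor, by equity stake (higher first): Takahashi (16 percent) before Okafor (6 percent).
Order: Okonkwo, Ruiz, Drummond, Romero, Takahashi, Okafor.

Okonkwo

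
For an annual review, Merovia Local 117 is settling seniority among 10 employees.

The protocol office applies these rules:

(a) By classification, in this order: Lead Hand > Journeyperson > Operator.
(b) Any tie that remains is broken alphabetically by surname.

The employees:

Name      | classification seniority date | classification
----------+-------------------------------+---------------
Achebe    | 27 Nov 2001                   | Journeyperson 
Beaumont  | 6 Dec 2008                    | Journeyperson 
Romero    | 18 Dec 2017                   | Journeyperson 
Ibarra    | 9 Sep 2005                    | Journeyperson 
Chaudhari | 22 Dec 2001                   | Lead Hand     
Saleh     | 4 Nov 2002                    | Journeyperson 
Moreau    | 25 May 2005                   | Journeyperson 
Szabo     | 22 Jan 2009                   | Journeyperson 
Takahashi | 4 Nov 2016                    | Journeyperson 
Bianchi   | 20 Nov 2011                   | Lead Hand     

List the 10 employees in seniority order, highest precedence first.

By classification: Bianchi and Chaudhari (Lead Hand); then Achebe, Beaumont, Ibarra, Moreau, Romero, Saleh, Szabo and Takahashi (Journeyperson).
Among Bianchi and Chaudhari, alphabetically by surname: Bianchi before Chaudhari.
Among Achebe, Beaumont, Ibarra, Moreau, Romero, Saleh, Szabo and Takahashi, alphabetically by surname: Achebe before Beaumont before Ibarra before Moreau before Romero before Saleh before Szabo before Takahashi.
Full order: Bianchi, Chaudhari, Achebe, Beaumont, Ibarra, Moreau, Romero, Saleh, Szabo, Takahashi.

Bianchi, Chaudhari, Achebe, Beaumont, Ibarra, Moreau, Romero, Saleh, Szabo, Takahashi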